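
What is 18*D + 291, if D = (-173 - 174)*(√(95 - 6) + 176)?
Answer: -1099005 - 6246*√89 ≈ -1.1579e+6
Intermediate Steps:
D = -61072 - 347*√89 (D = -347*(√89 + 176) = -347*(176 + √89) = -61072 - 347*√89 ≈ -64346.)
18*D + 291 = 18*(-61072 - 347*√89) + 291 = (-1099296 - 6246*√89) + 291 = -1099005 - 6246*√89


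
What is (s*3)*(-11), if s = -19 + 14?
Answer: 165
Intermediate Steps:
s = -5
(s*3)*(-11) = -5*3*(-11) = -15*(-11) = 165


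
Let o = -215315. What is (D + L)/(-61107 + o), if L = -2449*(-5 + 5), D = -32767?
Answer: 32767/276422 ≈ 0.11854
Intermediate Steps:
L = 0 (L = -0 = -2449*0 = 0)
(D + L)/(-61107 + o) = (-32767 + 0)/(-61107 - 215315) = -32767/(-276422) = -32767*(-1/276422) = 32767/276422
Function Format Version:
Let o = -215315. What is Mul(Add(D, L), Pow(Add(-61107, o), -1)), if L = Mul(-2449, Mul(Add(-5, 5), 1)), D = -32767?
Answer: Rational(32767, 276422) ≈ 0.11854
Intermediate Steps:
L = 0 (L = Mul(-2449, Mul(0, 1)) = Mul(-2449, 0) = 0)
Mul(Add(D, L), Pow(Add(-61107, o), -1)) = Mul(Add(-32767, 0), Pow(Add(-61107, -215315), -1)) = Mul(-32767, Pow(-276422, -1)) = Mul(-32767, Rational(-1, 276422)) = Rational(32767, 276422)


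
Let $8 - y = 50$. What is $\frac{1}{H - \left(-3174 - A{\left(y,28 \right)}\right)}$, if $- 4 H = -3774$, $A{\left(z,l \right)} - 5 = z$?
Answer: $\frac{2}{8161} \approx 0.00024507$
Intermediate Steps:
$y = -42$ ($y = 8 - 50 = -42$)
$A{\left(z,l \right)} = 5 + z$
$H = \frac{1887}{2}$ ($H = \left(- \frac{1}{4}\right) \left(-3774\right) = \frac{1887}{2} \approx 943.5$)
$\frac{1}{H - \left(-3174 - A{\left(y,28 \right)}\right)} = \frac{1}{\frac{1887}{2} + \left(\left(\left(5 - 42\right) + 3187\right) - 13\right)} = \frac{1}{\frac{1887}{2} + \left(\left(-37 + 3187\right) - 13\right)} = \frac{1}{\frac{1887}{2} + \left(3150 - 13\right)} = \frac{1}{\frac{1887}{2} + 3137} = \frac{1}{\frac{8161}{2}} = \frac{2}{8161}$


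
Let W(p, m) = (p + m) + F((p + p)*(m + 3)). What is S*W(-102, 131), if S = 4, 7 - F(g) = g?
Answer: 109488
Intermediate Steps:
F(g) = 7 - g
W(p, m) = 7 + m + p - 2*p*(3 + m) (W(p, m) = (p + m) + (7 - (p + p)*(m + 3)) = (m + p) + (7 - 2*p*(3 + m)) = 7 + m + p - 2*p*(3 + m))
S*W(-102, 131) = 4*(7 + 131 - 102 - 2*(-102)*(3 + 131)) = 4*(7 + 131 - 102 - 2*(-102)*134) = 4*(7 + 131 - 102 + 27336) = 4*27372 = 109488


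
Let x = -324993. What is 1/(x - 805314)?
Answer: -1/1130307 ≈ -8.8472e-7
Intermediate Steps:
1/(x - 805314) = 1/(-324993 - 805314) = 1/(-1130307) = -1/1130307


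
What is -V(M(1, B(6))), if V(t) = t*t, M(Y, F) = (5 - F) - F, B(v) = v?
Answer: -49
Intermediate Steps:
M(Y, F) = 5 - 2*F
V(t) = t²
-V(M(1, B(6))) = -(5 - 2*6)² = -(5 - 12)² = -1*(-7)² = -1*49 = -49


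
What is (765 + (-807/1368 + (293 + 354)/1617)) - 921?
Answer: -12796317/81928 ≈ -156.19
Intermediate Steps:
(765 + (-807/1368 + (293 + 354)/1617)) - 921 = (765 + (-807*1/1368 + 647*(1/1617))) - 921 = (765 + (-269/456 + 647/1617)) - 921 = (765 - 15549/81928) - 921 = 62659371/81928 - 921 = -12796317/81928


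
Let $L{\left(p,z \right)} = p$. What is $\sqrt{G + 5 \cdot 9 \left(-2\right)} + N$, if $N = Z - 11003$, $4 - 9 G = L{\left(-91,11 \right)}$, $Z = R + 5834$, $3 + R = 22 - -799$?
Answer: $-4351 + \frac{i \sqrt{715}}{3} \approx -4351.0 + 8.9132 i$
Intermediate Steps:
$R = 818$ ($R = -3 + \left(22 - -799\right) = -3 + \left(22 + 799\right) = -3 + 821 = 818$)
$Z = 6652$ ($Z = 818 + 5834 = 6652$)
$G = \frac{95}{9}$ ($G = \frac{4}{9} - - \frac{91}{9} = \frac{4}{9} + \frac{91}{9} = \frac{95}{9} \approx 10.556$)
$N = -4351$ ($N = 6652 - 11003 = -4351$)
$\sqrt{G + 5 \cdot 9 \left(-2\right)} + N = \sqrt{\frac{95}{9} + 5 \cdot 9 \left(-2\right)} - 4351 = \sqrt{\frac{95}{9} + 45 \left(-2\right)} - 4351 = \sqrt{\frac{95}{9} - 90} - 4351 = \sqrt{- \frac{715}{9}} - 4351 = \frac{i \sqrt{715}}{3} - 4351 = -4351 + \frac{i \sqrt{715}}{3}$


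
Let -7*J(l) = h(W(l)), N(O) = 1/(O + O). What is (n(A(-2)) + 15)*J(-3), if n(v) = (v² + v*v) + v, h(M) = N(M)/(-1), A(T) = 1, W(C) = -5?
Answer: -9/35 ≈ -0.25714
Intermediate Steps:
N(O) = 1/(2*O)
h(M) = -1/(2*M) (h(M) = (1/(2*M))/(-1) = (1/(2*M))*(-1) = -1/(2*M))
J(l) = -1/70 (J(l) = -(-1)/(14*(-5)) = -(-1)*(-1)/(14*5) = -⅐*⅒ = -1/70)
n(v) = v + 2*v² (n(v) = (v² + v²) + v = 2*v² + v = v + 2*v²)
(n(A(-2)) + 15)*J(-3) = (1*(1 + 2*1) + 15)*(-1/70) = (1*(1 + 2) + 15)*(-1/70) = (1*3 + 15)*(-1/70) = (3 + 15)*(-1/70) = 18*(-1/70) = -9/35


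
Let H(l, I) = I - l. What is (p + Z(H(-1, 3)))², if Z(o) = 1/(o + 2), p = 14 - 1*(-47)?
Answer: 134689/36 ≈ 3741.4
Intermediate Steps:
p = 61 (p = 14 + 47 = 61)
Z(o) = 1/(2 + o)
(p + Z(H(-1, 3)))² = (61 + 1/(2 + (3 - 1*(-1))))² = (61 + 1/(2 + (3 + 1)))² = (61 + 1/(2 + 4))² = (61 + 1/6)² = (61 + ⅙)² = (367/6)² = 134689/36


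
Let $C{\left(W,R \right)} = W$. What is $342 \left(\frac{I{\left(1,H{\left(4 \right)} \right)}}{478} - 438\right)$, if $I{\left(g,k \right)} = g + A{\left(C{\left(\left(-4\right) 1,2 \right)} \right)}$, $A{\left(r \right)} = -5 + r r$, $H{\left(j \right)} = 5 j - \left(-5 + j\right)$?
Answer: $- \frac{35799192}{239} \approx -1.4979 \cdot 10^{5}$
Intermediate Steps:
$H{\left(j \right)} = 5 + 4 j$
$A{\left(r \right)} = -5 + r^{2}$
$I{\left(g,k \right)} = 11 + g$ ($I{\left(g,k \right)} = g - \left(5 - \left(\left(-4\right) 1\right)^{2}\right) = g - \left(5 - \left(-4\right)^{2}\right) = g + \left(-5 + 16\right) = g + 11 = 11 + g$)
$342 \left(\frac{I{\left(1,H{\left(4 \right)} \right)}}{478} - 438\right) = 342 \left(\frac{11 + 1}{478} - 438\right) = 342 \left(12 \cdot \frac{1}{478} - 438\right) = 342 \left(\frac{6}{239} - 438\right) = 342 \left(- \frac{104676}{239}\right) = - \frac{35799192}{239}$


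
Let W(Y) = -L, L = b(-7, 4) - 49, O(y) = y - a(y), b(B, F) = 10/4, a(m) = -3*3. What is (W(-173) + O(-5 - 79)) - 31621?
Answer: -63299/2 ≈ -31650.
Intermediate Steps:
a(m) = -9
b(B, F) = 5/2 (b(B, F) = 10*(¼) = 5/2)
O(y) = 9 + y (O(y) = y - 1*(-9) = y + 9 = 9 + y)
L = -93/2 (L = 5/2 - 49 = -93/2 ≈ -46.500)
W(Y) = 93/2 (W(Y) = -1*(-93/2) = 93/2)
(W(-173) + O(-5 - 79)) - 31621 = (93/2 + (9 + (-5 - 79))) - 31621 = (93/2 + (9 - 84)) - 31621 = (93/2 - 75) - 31621 = -57/2 - 31621 = -63299/2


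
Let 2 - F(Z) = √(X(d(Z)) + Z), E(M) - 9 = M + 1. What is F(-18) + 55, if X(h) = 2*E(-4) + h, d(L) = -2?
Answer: 57 - 2*I*√2 ≈ 57.0 - 2.8284*I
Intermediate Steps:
E(M) = 10 + M (E(M) = 9 + (M + 1) = 9 + (1 + M) = 10 + M)
X(h) = 12 + h (X(h) = 2*(10 - 4) + h = 2*6 + h = 12 + h)
F(Z) = 2 - √(10 + Z) (F(Z) = 2 - √((12 - 2) + Z) = 2 - √(10 + Z))
F(-18) + 55 = (2 - √(10 - 18)) + 55 = (2 - √(-8)) + 55 = (2 - 2*I*√2) + 55 = 57 - 2*I*√2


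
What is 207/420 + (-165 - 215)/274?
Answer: -17147/19180 ≈ -0.89400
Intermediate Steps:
207/420 + (-165 - 215)/274 = 207*(1/420) - 380*1/274 = 69/140 - 190/137 = -17147/19180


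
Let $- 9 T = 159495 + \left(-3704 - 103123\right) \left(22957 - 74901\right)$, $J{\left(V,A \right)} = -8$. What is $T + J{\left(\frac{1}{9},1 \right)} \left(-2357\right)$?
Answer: $-616556831$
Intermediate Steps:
$T = -616575687$ ($T = - \frac{159495 + \left(-3704 - 103123\right) \left(22957 - 74901\right)}{9} = - \frac{159495 - -5549021688}{9} = - \frac{159495 + 5549021688}{9} = \left(- \frac{1}{9}\right) 5549181183 = -616575687$)
$T + J{\left(\frac{1}{9},1 \right)} \left(-2357\right) = -616575687 - -18856 = -616575687 + 18856 = -616556831$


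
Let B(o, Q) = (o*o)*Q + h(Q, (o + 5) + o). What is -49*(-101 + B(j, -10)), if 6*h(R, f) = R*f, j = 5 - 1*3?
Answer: 7644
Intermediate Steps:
j = 2 (j = 5 - 3 = 2)
h(R, f) = R*f/6 (h(R, f) = (R*f)/6 = R*f/6)
B(o, Q) = Q*o**2 + Q*(5 + 2*o)/6 (B(o, Q) = (o*o)*Q + Q*((o + 5) + o)/6 = o**2*Q + Q*((5 + o) + o)/6 = Q*o**2 + Q*(5 + 2*o)/6)
-49*(-101 + B(j, -10)) = -49*(-101 + (1/6)*(-10)*(5 + 2*2 + 6*2**2)) = -49*(-101 + (1/6)*(-10)*(5 + 4 + 6*4)) = -49*(-101 + (1/6)*(-10)*(5 + 4 + 24)) = -49*(-101 + (1/6)*(-10)*33) = -49*(-101 - 55) = -49*(-156) = 7644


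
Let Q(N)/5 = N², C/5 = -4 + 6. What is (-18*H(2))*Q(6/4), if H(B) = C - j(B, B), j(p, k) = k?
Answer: -1620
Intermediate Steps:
C = 10 (C = 5*(-4 + 6) = 5*2 = 10)
Q(N) = 5*N²
H(B) = 10 - B
(-18*H(2))*Q(6/4) = (-18*(10 - 1*2))*(5*(6/4)²) = (-18*(10 - 2))*(5*(6*(¼))²) = (-18*8)*(5*(3/2)²) = -720*9/4 = -144*45/4 = -1620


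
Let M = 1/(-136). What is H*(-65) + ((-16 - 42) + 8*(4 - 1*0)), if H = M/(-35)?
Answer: -24765/952 ≈ -26.014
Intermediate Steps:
M = -1/136 ≈ -0.0073529
H = 1/4760 (H = -1/136/(-35) = -1/136*(-1/35) = 1/4760 ≈ 0.00021008)
H*(-65) + ((-16 - 42) + 8*(4 - 1*0)) = (1/4760)*(-65) + ((-16 - 42) + 8*(4 - 1*0)) = -13/952 + (-58 + 8*(4 + 0)) = -13/952 + (-58 + 8*4) = -13/952 + (-58 + 32) = -13/952 - 26 = -24765/952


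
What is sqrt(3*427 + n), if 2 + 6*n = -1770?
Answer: sqrt(8871)/3 ≈ 31.395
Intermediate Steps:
n = -886/3 (n = -1/3 + (1/6)*(-1770) = -1/3 - 295 = -886/3 ≈ -295.33)
sqrt(3*427 + n) = sqrt(3*427 - 886/3) = sqrt(1281 - 886/3) = sqrt(2957/3) = sqrt(8871)/3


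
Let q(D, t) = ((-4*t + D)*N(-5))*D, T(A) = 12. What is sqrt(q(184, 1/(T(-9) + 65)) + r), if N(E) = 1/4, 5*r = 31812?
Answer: 2*sqrt(549322235)/385 ≈ 121.75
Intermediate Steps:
r = 31812/5 (r = (1/5)*31812 = 31812/5 ≈ 6362.4)
N(E) = 1/4
q(D, t) = D*(-t + D/4) (q(D, t) = ((-4*t + D)*(1/4))*D = ((D - 4*t)*(1/4))*D = (-t + D/4)*D = D*(-t + D/4))
sqrt(q(184, 1/(T(-9) + 65)) + r) = sqrt((1/4)*184*(184 - 4/(12 + 65)) + 31812/5) = sqrt((1/4)*184*(184 - 4/77) + 31812/5) = sqrt((1/4)*184*(14164/77) + 31812/5) = sqrt(651544/77 + 31812/5) = sqrt(5707244/385) = 2*sqrt(549322235)/385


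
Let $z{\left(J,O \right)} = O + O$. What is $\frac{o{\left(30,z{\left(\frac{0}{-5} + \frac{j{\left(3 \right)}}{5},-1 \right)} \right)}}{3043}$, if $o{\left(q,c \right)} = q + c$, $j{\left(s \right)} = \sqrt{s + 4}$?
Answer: $\frac{28}{3043} \approx 0.0092015$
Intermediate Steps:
$j{\left(s \right)} = \sqrt{4 + s}$
$z{\left(J,O \right)} = 2 O$
$o{\left(q,c \right)} = c + q$
$\frac{o{\left(30,z{\left(\frac{0}{-5} + \frac{j{\left(3 \right)}}{5},-1 \right)} \right)}}{3043} = \frac{2 \left(-1\right) + 30}{3043} = \left(-2 + 30\right) \frac{1}{3043} = 28 \cdot \frac{1}{3043} = \frac{28}{3043}$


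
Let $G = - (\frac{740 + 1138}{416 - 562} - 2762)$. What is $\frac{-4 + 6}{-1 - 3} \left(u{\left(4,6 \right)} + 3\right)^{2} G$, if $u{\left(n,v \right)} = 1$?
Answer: $- \frac{1620520}{73} \approx -22199.0$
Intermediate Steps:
$G = \frac{202565}{73}$ ($G = - (\frac{1878}{-146} - 2762) = - (1878 \left(- \frac{1}{146}\right) - 2762) = - (- \frac{939}{73} - 2762) = \left(-1\right) \left(- \frac{202565}{73}\right) = \frac{202565}{73} \approx 2774.9$)
$\frac{-4 + 6}{-1 - 3} \left(u{\left(4,6 \right)} + 3\right)^{2} G = \frac{-4 + 6}{-1 - 3} \left(1 + 3\right)^{2} \cdot \frac{202565}{73} = \frac{2}{-4} \cdot 4^{2} \cdot \frac{202565}{73} = 2 \left(- \frac{1}{4}\right) 16 \cdot \frac{202565}{73} = \left(- \frac{1}{2}\right) 16 \cdot \frac{202565}{73} = \left(-8\right) \frac{202565}{73} = - \frac{1620520}{73}$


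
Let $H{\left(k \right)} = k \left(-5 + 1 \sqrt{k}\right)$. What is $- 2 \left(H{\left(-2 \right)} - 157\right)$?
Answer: $294 + 4 i \sqrt{2} \approx 294.0 + 5.6569 i$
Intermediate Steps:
$H{\left(k \right)} = k \left(-5 + \sqrt{k}\right)$
$- 2 \left(H{\left(-2 \right)} - 157\right) = - 2 \left(\left(\left(-2\right)^{\frac{3}{2}} - -10\right) - 157\right) = - 2 \left(\left(- 2 i \sqrt{2} + 10\right) - 157\right) = - 2 \left(\left(10 - 2 i \sqrt{2}\right) - 157\right) = - 2 \left(-147 - 2 i \sqrt{2}\right) = 294 + 4 i \sqrt{2}$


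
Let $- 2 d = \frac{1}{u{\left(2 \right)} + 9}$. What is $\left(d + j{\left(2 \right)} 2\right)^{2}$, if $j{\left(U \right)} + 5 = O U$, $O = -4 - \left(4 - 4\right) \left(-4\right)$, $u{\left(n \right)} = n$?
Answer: $\frac{328329}{484} \approx 678.37$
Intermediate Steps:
$d = - \frac{1}{22}$ ($d = - \frac{1}{2 \left(2 + 9\right)} = - \frac{1}{2 \cdot 11} = \left(- \frac{1}{2}\right) \frac{1}{11} = - \frac{1}{22} \approx -0.045455$)
$O = -4$ ($O = -4 - 0 \left(-4\right) = -4 - 0 = -4 + 0 = -4$)
$j{\left(U \right)} = -5 - 4 U$
$\left(d + j{\left(2 \right)} 2\right)^{2} = \left(- \frac{1}{22} + \left(-5 - 8\right) 2\right)^{2} = \left(- \frac{1}{22} - 26\right)^{2} = \left(- \frac{573}{22}\right)^{2} = \frac{328329}{484}$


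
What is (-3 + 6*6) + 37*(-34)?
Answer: -1225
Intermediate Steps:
(-3 + 6*6) + 37*(-34) = (-3 + 36) - 1258 = 33 - 1258 = -1225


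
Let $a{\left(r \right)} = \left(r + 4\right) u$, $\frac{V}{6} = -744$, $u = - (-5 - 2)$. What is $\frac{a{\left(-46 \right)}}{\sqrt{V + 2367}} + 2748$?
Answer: $2748 + \frac{98 i \sqrt{233}}{233} \approx 2748.0 + 6.4202 i$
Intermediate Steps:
$u = 7$ ($u = \left(-1\right) \left(-7\right) = 7$)
$V = -4464$ ($V = 6 \left(-744\right) = -4464$)
$a{\left(r \right)} = 28 + 7 r$ ($a{\left(r \right)} = \left(r + 4\right) 7 = \left(4 + r\right) 7 = 28 + 7 r$)
$\frac{a{\left(-46 \right)}}{\sqrt{V + 2367}} + 2748 = \frac{28 + 7 \left(-46\right)}{\sqrt{-4464 + 2367}} + 2748 = \frac{28 - 322}{\sqrt{-2097}} + 2748 = - \frac{294}{3 i \sqrt{233}} + 2748 = - 294 \left(- \frac{i \sqrt{233}}{699}\right) + 2748 = \frac{98 i \sqrt{233}}{233} + 2748 = 2748 + \frac{98 i \sqrt{233}}{233}$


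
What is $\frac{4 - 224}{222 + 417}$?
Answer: $- \frac{220}{639} \approx -0.34429$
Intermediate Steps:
$\frac{4 - 224}{222 + 417} = \frac{1}{639} \left(-220\right) = - \frac{220}{639}$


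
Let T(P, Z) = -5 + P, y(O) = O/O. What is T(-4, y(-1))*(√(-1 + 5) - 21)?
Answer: 171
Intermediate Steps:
y(O) = 1
T(-4, y(-1))*(√(-1 + 5) - 21) = (-5 - 4)*(√(-1 + 5) - 21) = -9*(√4 - 21) = -9*(2 - 21) = -9*(-19) = 171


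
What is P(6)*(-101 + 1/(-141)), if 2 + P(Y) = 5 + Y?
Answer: -42726/47 ≈ -909.06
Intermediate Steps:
P(Y) = 3 + Y (P(Y) = -2 + (5 + Y) = 3 + Y)
P(6)*(-101 + 1/(-141)) = (3 + 6)*(-101 + 1/(-141)) = 9*(-101 - 1/141) = 9*(-14242/141) = -42726/47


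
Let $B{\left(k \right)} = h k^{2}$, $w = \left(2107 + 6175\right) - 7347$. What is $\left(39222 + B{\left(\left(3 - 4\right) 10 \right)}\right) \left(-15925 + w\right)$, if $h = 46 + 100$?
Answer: $-806791780$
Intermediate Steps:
$h = 146$
$w = 935$ ($w = 8282 - 7347 = 935$)
$B{\left(k \right)} = 146 k^{2}$
$\left(39222 + B{\left(\left(3 - 4\right) 10 \right)}\right) \left(-15925 + w\right) = \left(39222 + 146 \left(\left(3 - 4\right) 10\right)^{2}\right) \left(-15925 + 935\right) = \left(39222 + 146 \left(\left(-1\right) 10\right)^{2}\right) \left(-14990\right) = \left(39222 + 146 \left(-10\right)^{2}\right) \left(-14990\right) = \left(39222 + 146 \cdot 100\right) \left(-14990\right) = \left(39222 + 14600\right) \left(-14990\right) = 53822 \left(-14990\right) = -806791780$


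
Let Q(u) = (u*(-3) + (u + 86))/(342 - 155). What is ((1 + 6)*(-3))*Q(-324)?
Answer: -15414/187 ≈ -82.428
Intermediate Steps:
Q(u) = 86/187 - 2*u/187 (Q(u) = (-3*u + (86 + u))/187 = (86 - 2*u)*(1/187) = 86/187 - 2*u/187)
((1 + 6)*(-3))*Q(-324) = ((1 + 6)*(-3))*(86/187 - 2/187*(-324)) = (7*(-3))*(86/187 + 648/187) = -21*734/187 = -15414/187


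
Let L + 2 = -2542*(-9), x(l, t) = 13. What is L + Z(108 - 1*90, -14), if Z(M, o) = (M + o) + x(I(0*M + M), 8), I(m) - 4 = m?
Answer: 22893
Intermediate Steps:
I(m) = 4 + m
Z(M, o) = 13 + M + o (Z(M, o) = (M + o) + 13 = 13 + M + o)
L = 22876 (L = -2 - 2542*(-9) = -2 + 22878 = 22876)
L + Z(108 - 1*90, -14) = 22876 + (13 + (108 - 1*90) - 14) = 22876 + (13 + (108 - 90) - 14) = 22876 + (13 + 18 - 14) = 22876 + 17 = 22893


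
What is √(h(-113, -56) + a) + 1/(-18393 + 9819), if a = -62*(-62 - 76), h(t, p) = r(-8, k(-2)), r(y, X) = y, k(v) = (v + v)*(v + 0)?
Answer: -1/8574 + 2*√2137 ≈ 92.455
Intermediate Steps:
k(v) = 2*v² (k(v) = (2*v)*v = 2*v²)
h(t, p) = -8
a = 8556 (a = -62*(-138) = 8556)
√(h(-113, -56) + a) + 1/(-18393 + 9819) = √(-8 + 8556) + 1/(-18393 + 9819) = √8548 + 1/(-8574) = 2*√2137 - 1/8574 = -1/8574 + 2*√2137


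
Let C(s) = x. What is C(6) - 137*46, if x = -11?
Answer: -6313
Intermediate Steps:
C(s) = -11
C(6) - 137*46 = -11 - 137*46 = -11 - 6302 = -6313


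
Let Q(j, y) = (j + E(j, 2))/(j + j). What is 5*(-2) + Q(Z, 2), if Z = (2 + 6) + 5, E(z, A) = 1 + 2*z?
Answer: -110/13 ≈ -8.4615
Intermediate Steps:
Z = 13 (Z = 8 + 5 = 13)
Q(j, y) = (1 + 3*j)/(2*j) (Q(j, y) = (j + (1 + 2*j))/(j + j) = (1 + 3*j)/((2*j)) = (1 + 3*j)*(1/(2*j)) = (1 + 3*j)/(2*j))
5*(-2) + Q(Z, 2) = 5*(-2) + (1/2)*(1 + 3*13)/13 = -10 + (1/2)*(1/13)*(1 + 39) = -10 + (1/2)*(1/13)*40 = -10 + 20/13 = -110/13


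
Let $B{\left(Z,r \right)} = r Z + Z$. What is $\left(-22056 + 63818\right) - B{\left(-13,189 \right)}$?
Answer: $44232$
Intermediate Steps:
$B{\left(Z,r \right)} = Z + Z r$ ($B{\left(Z,r \right)} = Z r + Z = Z + Z r$)
$\left(-22056 + 63818\right) - B{\left(-13,189 \right)} = \left(-22056 + 63818\right) - - 13 \left(1 + 189\right) = 41762 - \left(-13\right) 190 = 41762 - -2470 = 41762 + 2470 = 44232$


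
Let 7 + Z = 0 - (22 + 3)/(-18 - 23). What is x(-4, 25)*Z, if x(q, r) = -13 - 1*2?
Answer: 3930/41 ≈ 95.854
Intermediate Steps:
x(q, r) = -15 (x(q, r) = -13 - 2 = -15)
Z = -262/41 (Z = -7 + (0 - (22 + 3)/(-18 - 23)) = -7 + (0 - 25/(-41)) = -7 + (0 - 25*(-1)/41) = -7 + (0 - 1*(-25/41)) = -7 + (0 + 25/41) = -7 + 25/41 = -262/41 ≈ -6.3902)
x(-4, 25)*Z = -15*(-262/41) = 3930/41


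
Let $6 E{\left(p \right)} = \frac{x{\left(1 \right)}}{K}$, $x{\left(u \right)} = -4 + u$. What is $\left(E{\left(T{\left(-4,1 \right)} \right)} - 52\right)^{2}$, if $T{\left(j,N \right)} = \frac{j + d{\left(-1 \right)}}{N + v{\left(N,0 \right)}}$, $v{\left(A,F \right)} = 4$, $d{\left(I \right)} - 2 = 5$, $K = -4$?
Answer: $\frac{172225}{64} \approx 2691.0$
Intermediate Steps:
$d{\left(I \right)} = 7$ ($d{\left(I \right)} = 2 + 5 = 7$)
$T{\left(j,N \right)} = \frac{7 + j}{4 + N}$ ($T{\left(j,N \right)} = \frac{j + 7}{N + 4} = \frac{7 + j}{4 + N}$)
$E{\left(p \right)} = \frac{1}{8}$ ($E{\left(p \right)} = \frac{\frac{1}{-4} \left(-4 + 1\right)}{6} = \frac{\left(- \frac{1}{4}\right) \left(-3\right)}{6} = \frac{1}{6} \cdot \frac{3}{4} = \frac{1}{8}$)
$\left(E{\left(T{\left(-4,1 \right)} \right)} - 52\right)^{2} = \left(\frac{1}{8} - 52\right)^{2} = \left(- \frac{415}{8}\right)^{2} = \frac{172225}{64}$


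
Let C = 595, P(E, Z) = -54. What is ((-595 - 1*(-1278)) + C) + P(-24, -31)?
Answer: 1224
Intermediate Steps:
((-595 - 1*(-1278)) + C) + P(-24, -31) = ((-595 - 1*(-1278)) + 595) - 54 = ((-595 + 1278) + 595) - 54 = (683 + 595) - 54 = 1278 - 54 = 1224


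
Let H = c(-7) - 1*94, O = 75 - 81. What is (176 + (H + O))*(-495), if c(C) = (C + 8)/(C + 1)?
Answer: -75075/2 ≈ -37538.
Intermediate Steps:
O = -6
c(C) = (8 + C)/(1 + C)
H = -565/6 (H = (8 - 7)/(1 - 7) - 1*94 = 1/(-6) - 94 = -⅙*1 - 94 = -⅙ - 94 = -565/6 ≈ -94.167)
(176 + (H + O))*(-495) = (176 + (-565/6 - 6))*(-495) = (176 - 601/6)*(-495) = (455/6)*(-495) = -75075/2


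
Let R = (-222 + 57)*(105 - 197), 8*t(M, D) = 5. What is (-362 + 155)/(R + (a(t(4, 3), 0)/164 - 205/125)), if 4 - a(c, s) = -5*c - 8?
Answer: -6789600/497853233 ≈ -0.013638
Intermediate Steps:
t(M, D) = 5/8 (t(M, D) = (⅛)*5 = 5/8)
a(c, s) = 12 + 5*c (a(c, s) = 4 - (-5*c - 8) = 4 - (-8 - 5*c) = 4 + (8 + 5*c) = 12 + 5*c)
R = 15180 (R = -165*(-92) = 15180)
(-362 + 155)/(R + (a(t(4, 3), 0)/164 - 205/125)) = (-362 + 155)/(15180 + ((12 + 5*(5/8))/164 - 205/125)) = -207/(15180 + ((12 + 25/8)*(1/164) - 205*1/125)) = -207/(15180 + ((121/8)*(1/164) - 41/25)) = -207/(15180 + (121/1312 - 41/25)) = -207/(15180 - 50767/32800) = -207/497853233/32800 = -207*32800/497853233 = -6789600/497853233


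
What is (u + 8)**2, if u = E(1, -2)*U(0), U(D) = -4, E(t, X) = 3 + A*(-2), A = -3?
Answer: 784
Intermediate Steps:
E(t, X) = 9 (E(t, X) = 3 - 3*(-2) = 3 + 6 = 9)
u = -36 (u = 9*(-4) = -36)
(u + 8)**2 = (-36 + 8)**2 = (-28)**2 = 784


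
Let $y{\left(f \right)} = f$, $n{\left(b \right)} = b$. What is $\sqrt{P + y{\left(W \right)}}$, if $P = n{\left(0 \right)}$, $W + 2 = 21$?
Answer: $\sqrt{19} \approx 4.3589$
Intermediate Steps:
$W = 19$ ($W = -2 + 21 = 19$)
$P = 0$
$\sqrt{P + y{\left(W \right)}} = \sqrt{0 + 19} = \sqrt{19}$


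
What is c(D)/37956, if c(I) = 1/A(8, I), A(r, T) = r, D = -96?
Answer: 1/303648 ≈ 3.2933e-6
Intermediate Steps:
c(I) = ⅛ (c(I) = 1/8 = ⅛)
c(D)/37956 = (⅛)/37956 = (⅛)*(1/37956) = 1/303648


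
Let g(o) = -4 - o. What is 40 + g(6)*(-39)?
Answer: 430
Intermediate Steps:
40 + g(6)*(-39) = 40 + (-4 - 1*6)*(-39) = 40 + (-4 - 6)*(-39) = 40 - 10*(-39) = 40 + 390 = 430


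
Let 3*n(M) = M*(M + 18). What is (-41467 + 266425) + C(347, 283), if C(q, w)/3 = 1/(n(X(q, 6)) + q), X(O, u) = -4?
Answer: 221583639/985 ≈ 2.2496e+5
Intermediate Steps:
n(M) = M*(18 + M)/3 (n(M) = (M*(M + 18))/3 = (M*(18 + M))/3 = M*(18 + M)/3)
C(q, w) = 3/(-56/3 + q) (C(q, w) = 3/((1/3)*(-4)*(18 - 4) + q) = 3/((1/3)*(-4)*14 + q) = 3/(-56/3 + q))
(-41467 + 266425) + C(347, 283) = (-41467 + 266425) + 9/(-56 + 3*347) = 224958 + 9/(-56 + 1041) = 224958 + 9/985 = 221583639/985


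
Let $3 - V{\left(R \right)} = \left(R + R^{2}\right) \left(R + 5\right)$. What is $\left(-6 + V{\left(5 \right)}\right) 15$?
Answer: $-4545$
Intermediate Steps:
$V{\left(R \right)} = 3 - \left(5 + R\right) \left(R + R^{2}\right)$ ($V{\left(R \right)} = 3 - \left(R + R^{2}\right) \left(R + 5\right) = 3 - \left(R + R^{2}\right) \left(5 + R\right) = 3 - \left(5 + R\right) \left(R + R^{2}\right)$)
$\left(-6 + V{\left(5 \right)}\right) 15 = \left(-6 - \left(147 + 150\right)\right) 15 = \left(-6 - 297\right) 15 = \left(-303\right) 15 = -4545$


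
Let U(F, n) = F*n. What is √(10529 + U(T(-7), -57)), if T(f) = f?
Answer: 4*√683 ≈ 104.54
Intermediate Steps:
√(10529 + U(T(-7), -57)) = √(10529 - 7*(-57)) = √(10529 + 399) = √10928 = 4*√683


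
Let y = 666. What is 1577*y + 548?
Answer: 1050830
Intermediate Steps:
1577*y + 548 = 1577*666 + 548 = 1050282 + 548 = 1050830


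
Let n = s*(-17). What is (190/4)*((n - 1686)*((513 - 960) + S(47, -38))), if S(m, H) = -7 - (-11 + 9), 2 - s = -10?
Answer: 40578300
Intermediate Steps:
s = 12 (s = 2 - 1*(-10) = 2 + 10 = 12)
S(m, H) = -5 (S(m, H) = -7 - 1*(-2) = -7 + 2 = -5)
n = -204 (n = 12*(-17) = -204)
(190/4)*((n - 1686)*((513 - 960) + S(47, -38))) = (190/4)*((-204 - 1686)*((513 - 960) - 5)) = (190*(¼))*(-1890*(-447 - 5)) = 95*(-1890*(-452))/2 = (95/2)*854280 = 40578300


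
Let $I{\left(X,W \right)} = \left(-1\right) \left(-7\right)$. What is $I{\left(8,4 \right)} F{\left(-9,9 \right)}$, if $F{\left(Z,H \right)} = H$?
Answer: $63$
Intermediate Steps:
$I{\left(X,W \right)} = 7$
$I{\left(8,4 \right)} F{\left(-9,9 \right)} = 7 \cdot 9 = 63$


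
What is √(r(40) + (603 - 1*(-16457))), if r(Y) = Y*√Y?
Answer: 2*√(4265 + 20*√10) ≈ 131.58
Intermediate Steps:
r(Y) = Y^(3/2)
√(r(40) + (603 - 1*(-16457))) = √(40^(3/2) + (603 - 1*(-16457))) = √(80*√10 + (603 + 16457)) = √(80*√10 + 17060) = √(17060 + 80*√10)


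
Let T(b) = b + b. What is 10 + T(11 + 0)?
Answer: 32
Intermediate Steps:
T(b) = 2*b
10 + T(11 + 0) = 10 + 2*(11 + 0) = 10 + 2*11 = 10 + 22 = 32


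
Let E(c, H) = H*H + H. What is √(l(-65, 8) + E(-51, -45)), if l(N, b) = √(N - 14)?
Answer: √(1980 + I*√79) ≈ 44.497 + 0.09987*I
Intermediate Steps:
l(N, b) = √(-14 + N)
E(c, H) = H + H² (E(c, H) = H² + H = H + H²)
√(l(-65, 8) + E(-51, -45)) = √(√(-14 - 65) - 45*(1 - 45)) = √(√(-79) - 45*(-44)) = √(I*√79 + 1980) = √(1980 + I*√79)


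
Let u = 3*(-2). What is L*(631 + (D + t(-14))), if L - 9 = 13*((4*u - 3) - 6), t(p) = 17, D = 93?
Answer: -311220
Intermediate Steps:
u = -6
L = -420 (L = 9 + 13*((4*(-6) - 3) - 6) = 9 + 13*((-24 - 3) - 6) = 9 + 13*(-27 - 6) = 9 + 13*(-33) = 9 - 429 = -420)
L*(631 + (D + t(-14))) = -420*(631 + (93 + 17)) = -420*(631 + 110) = -420*741 = -311220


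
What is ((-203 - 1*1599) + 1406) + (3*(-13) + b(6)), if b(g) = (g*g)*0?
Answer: -435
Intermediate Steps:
b(g) = 0 (b(g) = g**2*0 = 0)
((-203 - 1*1599) + 1406) + (3*(-13) + b(6)) = ((-203 - 1*1599) + 1406) + (3*(-13) + 0) = ((-203 - 1599) + 1406) + (-39 + 0) = (-1802 + 1406) - 39 = -396 - 39 = -435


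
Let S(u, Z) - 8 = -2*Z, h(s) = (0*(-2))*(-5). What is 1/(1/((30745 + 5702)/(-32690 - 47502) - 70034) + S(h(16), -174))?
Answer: 5616202975/1999368178908 ≈ 0.0028090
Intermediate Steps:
h(s) = 0 (h(s) = 0*(-5) = 0)
S(u, Z) = 8 - 2*Z
1/(1/((30745 + 5702)/(-32690 - 47502) - 70034) + S(h(16), -174)) = 1/(1/((30745 + 5702)/(-32690 - 47502) - 70034) + (8 - 2*(-174))) = 1/(1/(36447/(-80192) - 70034) + (8 + 348)) = 1/(1/(36447*(-1/80192) - 70034) + 356) = 1/(1/(-36447/80192 - 70034) + 356) = 1/(1/(-5616202975/80192) + 356) = 1/(-80192/5616202975 + 356) = 1/(1999368178908/5616202975) = 5616202975/1999368178908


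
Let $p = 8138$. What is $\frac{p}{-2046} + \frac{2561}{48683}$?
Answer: $- \frac{195471224}{49802709} \approx -3.9249$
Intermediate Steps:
$\frac{p}{-2046} + \frac{2561}{48683} = \frac{8138}{-2046} + \frac{2561}{48683} = 8138 \left(- \frac{1}{2046}\right) + 2561 \cdot \frac{1}{48683} = - \frac{4069}{1023} + \frac{2561}{48683} = - \frac{195471224}{49802709}$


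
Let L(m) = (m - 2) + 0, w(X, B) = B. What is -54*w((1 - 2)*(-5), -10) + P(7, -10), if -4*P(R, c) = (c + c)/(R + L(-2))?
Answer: 1625/3 ≈ 541.67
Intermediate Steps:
L(m) = -2 + m (L(m) = (-2 + m) + 0 = -2 + m)
P(R, c) = -c/(2*(-4 + R)) (P(R, c) = -(c + c)/(4*(R + (-2 - 2))) = -2*c/(4*(R - 4)) = -2*c/(4*(-4 + R)) = -c/(2*(-4 + R)))
-54*w((1 - 2)*(-5), -10) + P(7, -10) = -54*(-10) - 1*(-10)/(-8 + 2*7) = 540 - 1*(-10)/(-8 + 14) = 540 - 1*(-10)/6 = 540 - 1*(-10)*1/6 = 540 + 5/3 = 1625/3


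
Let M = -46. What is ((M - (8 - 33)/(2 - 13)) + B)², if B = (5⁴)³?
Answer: 7212159165771766336/121 ≈ 5.9605e+16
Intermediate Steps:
B = 244140625 (B = 625³ = 244140625)
((M - (8 - 33)/(2 - 13)) + B)² = ((-46 - (8 - 33)/(2 - 13)) + 244140625)² = ((-46 - (-25)/(-11)) + 244140625)² = ((-46 - (-25)*(-1)/11) + 244140625)² = ((-46 - 1*25/11) + 244140625)² = ((-46 - 25/11) + 244140625)² = (-531/11 + 244140625)² = (2685546344/11)² = 7212159165771766336/121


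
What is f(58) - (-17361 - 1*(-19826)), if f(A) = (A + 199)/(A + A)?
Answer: -285683/116 ≈ -2462.8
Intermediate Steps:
f(A) = (199 + A)/(2*A) (f(A) = (199 + A)/((2*A)) = (199 + A)*(1/(2*A)) = (199 + A)/(2*A))
f(58) - (-17361 - 1*(-19826)) = (½)*(199 + 58)/58 - (-17361 - 1*(-19826)) = (½)*(1/58)*257 - (-17361 + 19826) = 257/116 - 1*2465 = 257/116 - 2465 = -285683/116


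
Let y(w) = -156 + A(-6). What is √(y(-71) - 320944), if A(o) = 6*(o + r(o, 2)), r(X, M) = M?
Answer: 2*I*√80281 ≈ 566.68*I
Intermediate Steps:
A(o) = 12 + 6*o (A(o) = 6*(o + 2) = 6*(2 + o) = 12 + 6*o)
y(w) = -180 (y(w) = -156 + (12 + 6*(-6)) = -156 + (12 - 36) = -156 - 24 = -180)
√(y(-71) - 320944) = √(-180 - 320944) = √(-321124) = 2*I*√80281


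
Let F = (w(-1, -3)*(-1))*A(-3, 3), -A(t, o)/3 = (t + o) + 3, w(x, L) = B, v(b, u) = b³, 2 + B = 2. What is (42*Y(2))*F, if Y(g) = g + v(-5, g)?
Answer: 0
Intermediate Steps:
B = 0 (B = -2 + 2 = 0)
w(x, L) = 0
A(t, o) = -9 - 3*o - 3*t (A(t, o) = -3*((t + o) + 3) = -3*((o + t) + 3) = -3*(3 + o + t) = -9 - 3*o - 3*t)
Y(g) = -125 + g (Y(g) = g + (-5)³ = g - 125 = -125 + g)
F = 0 (F = (0*(-1))*(-9 - 3*3 - 3*(-3)) = 0*(-9 - 9 + 9) = 0*(-9) = 0)
(42*Y(2))*F = (42*(-125 + 2))*0 = (42*(-123))*0 = -5166*0 = 0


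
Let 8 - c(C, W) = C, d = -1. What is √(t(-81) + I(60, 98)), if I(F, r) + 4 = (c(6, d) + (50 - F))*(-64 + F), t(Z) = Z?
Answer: I*√53 ≈ 7.2801*I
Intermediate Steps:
c(C, W) = 8 - C
I(F, r) = -4 + (-64 + F)*(52 - F) (I(F, r) = -4 + ((8 - 1*6) + (50 - F))*(-64 + F) = -4 + ((8 - 6) + (50 - F))*(-64 + F) = -4 + (2 + (50 - F))*(-64 + F) = -4 + (52 - F)*(-64 + F) = -4 + (-64 + F)*(52 - F))
√(t(-81) + I(60, 98)) = √(-81 + (-3332 - 1*60² + 116*60)) = √(-81 + (-3332 - 1*3600 + 6960)) = √(-81 + (-3332 - 3600 + 6960)) = √(-81 + 28) = √(-53) = I*√53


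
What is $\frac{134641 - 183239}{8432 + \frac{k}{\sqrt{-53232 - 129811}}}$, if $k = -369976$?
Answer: $- \frac{2343970498639}{410968364794} + \frac{1123755853 i \sqrt{183043}}{821936729588} \approx -5.7035 + 0.58494 i$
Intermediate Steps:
$\frac{134641 - 183239}{8432 + \frac{k}{\sqrt{-53232 - 129811}}} = \frac{134641 - 183239}{8432 - \frac{369976}{\sqrt{-53232 - 129811}}} = - \frac{48598}{8432 - \frac{369976}{\sqrt{-183043}}} = - \frac{48598}{8432 - \frac{369976}{i \sqrt{183043}}} = - \frac{48598}{8432 - 369976 \left(- \frac{i \sqrt{183043}}{183043}\right)} = - \frac{48598}{8432 + \frac{369976 i \sqrt{183043}}{183043}}$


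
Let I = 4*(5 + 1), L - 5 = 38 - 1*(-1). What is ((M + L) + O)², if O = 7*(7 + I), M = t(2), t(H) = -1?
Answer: 67600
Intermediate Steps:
M = -1
L = 44 (L = 5 + (38 - 1*(-1)) = 5 + (38 + 1) = 5 + 39 = 44)
I = 24 (I = 4*6 = 24)
O = 217 (O = 7*(7 + 24) = 7*31 = 217)
((M + L) + O)² = ((-1 + 44) + 217)² = (43 + 217)² = 260² = 67600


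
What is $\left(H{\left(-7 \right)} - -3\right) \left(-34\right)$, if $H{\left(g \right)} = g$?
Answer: $136$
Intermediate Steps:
$\left(H{\left(-7 \right)} - -3\right) \left(-34\right) = \left(-7 - -3\right) \left(-34\right) = \left(-7 + \left(6 - 3\right)\right) \left(-34\right) = \left(-7 + 3\right) \left(-34\right) = \left(-4\right) \left(-34\right) = 136$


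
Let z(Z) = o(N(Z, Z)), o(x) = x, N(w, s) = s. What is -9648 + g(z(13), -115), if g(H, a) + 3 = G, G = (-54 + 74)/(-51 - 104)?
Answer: -299185/31 ≈ -9651.1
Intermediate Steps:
G = -4/31 (G = 20/(-155) = 20*(-1/155) = -4/31 ≈ -0.12903)
z(Z) = Z
g(H, a) = -97/31 (g(H, a) = -3 - 4/31 = -97/31)
-9648 + g(z(13), -115) = -9648 - 97/31 = -299185/31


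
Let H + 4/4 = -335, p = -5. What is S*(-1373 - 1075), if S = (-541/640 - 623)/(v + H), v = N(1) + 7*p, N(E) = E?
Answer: -61086933/14800 ≈ -4127.5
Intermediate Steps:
v = -34 (v = 1 + 7*(-5) = 1 - 35 = -34)
H = -336 (H = -1 - 335 = -336)
S = 399261/236800 (S = (-541/640 - 623)/(-34 - 336) = (-541*1/640 - 623)/(-370) = (-541/640 - 623)*(-1/370) = -399261/640*(-1/370) = 399261/236800 ≈ 1.6861)
S*(-1373 - 1075) = 399261*(-1373 - 1075)/236800 = (399261/236800)*(-2448) = -61086933/14800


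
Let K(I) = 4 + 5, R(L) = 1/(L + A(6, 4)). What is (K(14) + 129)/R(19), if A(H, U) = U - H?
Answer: 2346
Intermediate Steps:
R(L) = 1/(-2 + L) (R(L) = 1/(L + (4 - 1*6)) = 1/(L + (4 - 6)) = 1/(L - 2) = 1/(-2 + L))
K(I) = 9
(K(14) + 129)/R(19) = (9 + 129)/(1/(-2 + 19)) = 138/(1/17) = 138*17 = 2346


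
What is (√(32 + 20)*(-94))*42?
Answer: -7896*√13 ≈ -28469.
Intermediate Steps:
(√(32 + 20)*(-94))*42 = (√52*(-94))*42 = ((2*√13)*(-94))*42 = -188*√13*42 = -7896*√13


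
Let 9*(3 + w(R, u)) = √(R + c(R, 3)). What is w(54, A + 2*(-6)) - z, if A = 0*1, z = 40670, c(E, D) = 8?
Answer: -40673 + √62/9 ≈ -40672.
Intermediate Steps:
A = 0
w(R, u) = -3 + √(8 + R)/9 (w(R, u) = -3 + √(R + 8)/9 = -3 + √(8 + R)/9)
w(54, A + 2*(-6)) - z = (-3 + √(8 + 54)/9) - 1*40670 = (-3 + √62/9) - 40670 = -40673 + √62/9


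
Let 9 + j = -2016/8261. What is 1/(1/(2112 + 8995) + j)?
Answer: -91754927/848177794 ≈ -0.10818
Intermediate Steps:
j = -76365/8261 (j = -9 - 2016/8261 = -76365/8261 ≈ -9.2440)
1/(1/(2112 + 8995) + j) = 1/(1/(2112 + 8995) - 76365/8261) = 1/(1/11107 - 76365/8261) = 1/(-848177794/91754927) = -91754927/848177794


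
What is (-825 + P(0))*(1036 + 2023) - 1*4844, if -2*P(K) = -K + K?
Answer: -2528519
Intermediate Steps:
P(K) = 0 (P(K) = -(-K + K)/2 = -½*0 = 0)
(-825 + P(0))*(1036 + 2023) - 1*4844 = (-825 + 0)*(1036 + 2023) - 1*4844 = -825*3059 - 4844 = -2523675 - 4844 = -2528519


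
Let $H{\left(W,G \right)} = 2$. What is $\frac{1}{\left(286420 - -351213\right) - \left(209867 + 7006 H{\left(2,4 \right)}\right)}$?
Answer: $\frac{1}{413754} \approx 2.4169 \cdot 10^{-6}$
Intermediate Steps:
$\frac{1}{\left(286420 - -351213\right) - \left(209867 + 7006 H{\left(2,4 \right)}\right)} = \frac{1}{\left(286420 - -351213\right) - 223879} = \frac{1}{\left(286420 + 351213\right) - 223879} = \frac{1}{637633 - 223879} = \frac{1}{413754}$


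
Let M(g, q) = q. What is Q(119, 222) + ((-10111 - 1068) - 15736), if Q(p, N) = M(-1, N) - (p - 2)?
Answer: -26810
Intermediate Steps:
Q(p, N) = 2 + N - p (Q(p, N) = N - (p - 2) = N - (-2 + p) = N + (2 - p) = 2 + N - p)
Q(119, 222) + ((-10111 - 1068) - 15736) = (2 + 222 - 1*119) + ((-10111 - 1068) - 15736) = (2 + 222 - 119) + (-11179 - 15736) = 105 - 26915 = -26810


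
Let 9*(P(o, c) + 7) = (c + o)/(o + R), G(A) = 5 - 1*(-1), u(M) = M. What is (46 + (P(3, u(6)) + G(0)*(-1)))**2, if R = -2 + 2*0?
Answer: 1156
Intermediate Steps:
R = -2 (R = -2 + 0 = -2)
G(A) = 6 (G(A) = 5 + 1 = 6)
P(o, c) = -7 + (c + o)/(9*(-2 + o)) (P(o, c) = -7 + ((c + o)/(o - 2))/9 = -7 + ((c + o)/(-2 + o))/9 = -7 + (c + o)/(9*(-2 + o)))
(46 + (P(3, u(6)) + G(0)*(-1)))**2 = (46 + ((126 + 6 - 62*3)/(9*(-2 + 3)) + 6*(-1)))**2 = (46 + ((1/9)*(126 + 6 - 186)/1 - 6))**2 = (46 + ((1/9)*1*(-54) - 6))**2 = (46 + (-6 - 6))**2 = (46 - 12)**2 = 34**2 = 1156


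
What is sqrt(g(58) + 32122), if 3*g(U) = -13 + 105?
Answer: sqrt(289374)/3 ≈ 179.31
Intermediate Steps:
g(U) = 92/3 (g(U) = (-13 + 105)/3 = (1/3)*92 = 92/3)
sqrt(g(58) + 32122) = sqrt(92/3 + 32122) = sqrt(96458/3) = sqrt(289374)/3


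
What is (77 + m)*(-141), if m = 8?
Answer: -11985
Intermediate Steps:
(77 + m)*(-141) = (77 + 8)*(-141) = 85*(-141) = -11985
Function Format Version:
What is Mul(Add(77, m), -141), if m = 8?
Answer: -11985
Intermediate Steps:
Mul(Add(77, m), -141) = Mul(Add(77, 8), -141) = Mul(85, -141) = -11985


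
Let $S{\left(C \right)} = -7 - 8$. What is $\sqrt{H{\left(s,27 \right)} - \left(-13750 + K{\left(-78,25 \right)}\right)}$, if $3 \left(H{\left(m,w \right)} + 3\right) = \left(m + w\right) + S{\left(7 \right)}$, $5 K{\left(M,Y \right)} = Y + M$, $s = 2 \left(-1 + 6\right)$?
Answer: $\frac{\sqrt{3097110}}{15} \approx 117.32$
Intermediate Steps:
$S{\left(C \right)} = -15$ ($S{\left(C \right)} = -7 - 8 = -15$)
$s = 10$ ($s = 2 \cdot 5 = 10$)
$K{\left(M,Y \right)} = \frac{M}{5} + \frac{Y}{5}$ ($K{\left(M,Y \right)} = \frac{Y + M}{5} = \frac{M + Y}{5} = \frac{M}{5} + \frac{Y}{5}$)
$H{\left(m,w \right)} = -8 + \frac{m}{3} + \frac{w}{3}$ ($H{\left(m,w \right)} = -3 + \frac{\left(m + w\right) - 15}{3} = -3 + \frac{-15 + m + w}{3} = -3 + \left(-5 + \frac{m}{3} + \frac{w}{3}\right) = -8 + \frac{m}{3} + \frac{w}{3}$)
$\sqrt{H{\left(s,27 \right)} - \left(-13750 + K{\left(-78,25 \right)}\right)} = \sqrt{\left(-8 + \frac{1}{3} \cdot 10 + \frac{1}{3} \cdot 27\right) - \left(-13750 + 5 - \frac{78}{5}\right)} = \sqrt{\left(-8 + \frac{10}{3} + 9\right) + \left(13750 - \left(- \frac{78}{5} + 5\right)\right)} = \sqrt{\frac{13}{3} + \left(13750 - - \frac{53}{5}\right)} = \sqrt{\frac{13}{3} + \left(13750 + \frac{53}{5}\right)} = \sqrt{\frac{13}{3} + \frac{68803}{5}} = \sqrt{\frac{206474}{15}} = \frac{\sqrt{3097110}}{15}$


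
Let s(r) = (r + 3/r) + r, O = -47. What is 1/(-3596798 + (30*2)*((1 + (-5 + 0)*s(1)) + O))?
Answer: -1/3601058 ≈ -2.7770e-7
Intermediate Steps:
s(r) = 2*r + 3/r
1/(-3596798 + (30*2)*((1 + (-5 + 0)*s(1)) + O)) = 1/(-3596798 + (30*2)*((1 + (-5 + 0)*(2*1 + 3/1)) - 47)) = 1/(-3596798 + 60*((1 - 5*(2 + 3*1)) - 47)) = 1/(-3596798 + 60*((1 - 5*(2 + 3)) - 47)) = 1/(-3596798 + 60*((1 - 5*5) - 47)) = 1/(-3596798 + 60*((1 - 25) - 47)) = 1/(-3596798 + 60*(-24 - 47)) = 1/(-3596798 + 60*(-71)) = 1/(-3596798 - 4260) = 1/(-3601058) = -1/3601058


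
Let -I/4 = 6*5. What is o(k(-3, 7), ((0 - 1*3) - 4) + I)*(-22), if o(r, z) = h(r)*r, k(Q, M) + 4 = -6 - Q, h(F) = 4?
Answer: 616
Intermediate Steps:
I = -120 (I = -24*5 = -4*30 = -120)
k(Q, M) = -10 - Q (k(Q, M) = -4 + (-6 - Q) = -10 - Q)
o(r, z) = 4*r
o(k(-3, 7), ((0 - 1*3) - 4) + I)*(-22) = (4*(-10 - 1*(-3)))*(-22) = (4*(-10 + 3))*(-22) = (4*(-7))*(-22) = -28*(-22) = 616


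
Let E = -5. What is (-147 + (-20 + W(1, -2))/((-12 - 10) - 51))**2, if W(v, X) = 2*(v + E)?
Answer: 114554209/5329 ≈ 21496.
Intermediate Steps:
W(v, X) = -10 + 2*v (W(v, X) = 2*(v - 5) = 2*(-5 + v) = -10 + 2*v)
(-147 + (-20 + W(1, -2))/((-12 - 10) - 51))**2 = (-147 + (-20 + (-10 + 2*1))/((-12 - 10) - 51))**2 = (-147 + (-20 + (-10 + 2))/(-22 - 51))**2 = (-147 + (-20 - 8)/(-73))**2 = (-147 - 28*(-1/73))**2 = (-147 + 28/73)**2 = (-10703/73)**2 = 114554209/5329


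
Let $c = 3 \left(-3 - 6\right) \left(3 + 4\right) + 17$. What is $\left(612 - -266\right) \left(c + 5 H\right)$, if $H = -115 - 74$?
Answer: $-980726$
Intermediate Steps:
$H = -189$
$c = -172$ ($c = 3 \left(\left(-9\right) 7\right) + 17 = 3 \left(-63\right) + 17 = -189 + 17 = -172$)
$\left(612 - -266\right) \left(c + 5 H\right) = \left(612 - -266\right) \left(-172 + 5 \left(-189\right)\right) = \left(612 + 266\right) \left(-172 - 945\right) = 878 \left(-1117\right) = -980726$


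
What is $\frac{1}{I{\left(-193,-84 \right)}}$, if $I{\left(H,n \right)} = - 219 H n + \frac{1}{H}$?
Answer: $- \frac{193}{685232605} \approx -2.8166 \cdot 10^{-7}$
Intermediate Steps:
$I{\left(H,n \right)} = \frac{1}{H} - 219 H n$ ($I{\left(H,n \right)} = - 219 H n + \frac{1}{H} = \frac{1}{H} - 219 H n$)
$\frac{1}{I{\left(-193,-84 \right)}} = \frac{1}{\frac{1}{-193} - \left(-42267\right) \left(-84\right)} = \frac{1}{- \frac{1}{193} - 3550428} = \frac{1}{- \frac{685232605}{193}} = - \frac{193}{685232605}$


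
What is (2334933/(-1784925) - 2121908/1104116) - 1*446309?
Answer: -24432671881027023/54743451425 ≈ -4.4631e+5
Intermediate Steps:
(2334933/(-1784925) - 2121908/1104116) - 1*446309 = (2334933*(-1/1784925) - 2121908*1/1104116) - 446309 = (-259437/198325 - 530477/276029) - 446309 = -176818986698/54743451425 - 446309 = -24432671881027023/54743451425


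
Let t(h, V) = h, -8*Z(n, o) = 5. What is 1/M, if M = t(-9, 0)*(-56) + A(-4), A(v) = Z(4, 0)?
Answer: 8/4027 ≈ 0.0019866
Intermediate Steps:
Z(n, o) = -5/8 (Z(n, o) = -⅛*5 = -5/8)
A(v) = -5/8
M = 4027/8 (M = -9*(-56) - 5/8 = 504 - 5/8 = 4027/8 ≈ 503.38)
1/M = 1/(4027/8) = 8/4027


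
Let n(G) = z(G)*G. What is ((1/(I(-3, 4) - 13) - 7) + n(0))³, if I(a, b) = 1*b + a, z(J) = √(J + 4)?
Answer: -614125/1728 ≈ -355.40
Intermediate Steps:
z(J) = √(4 + J)
I(a, b) = a + b (I(a, b) = b + a = a + b)
n(G) = G*√(4 + G) (n(G) = √(4 + G)*G = G*√(4 + G))
((1/(I(-3, 4) - 13) - 7) + n(0))³ = ((1/((-3 + 4) - 13) - 7) + 0*√(4 + 0))³ = ((1/(1 - 13) - 7) + 0*√4)³ = ((1/(-12) - 7) + 0*2)³ = ((-1/12 - 7) + 0)³ = (-85/12 + 0)³ = (-85/12)³ = -614125/1728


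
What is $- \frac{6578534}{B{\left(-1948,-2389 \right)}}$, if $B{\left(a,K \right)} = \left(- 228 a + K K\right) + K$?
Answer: $- \frac{3289267}{3074538} \approx -1.0698$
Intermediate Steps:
$B{\left(a,K \right)} = K + K^{2} - 228 a$ ($B{\left(a,K \right)} = \left(- 228 a + K^{2}\right) + K = \left(K^{2} - 228 a\right) + K = K + K^{2} - 228 a$)
$- \frac{6578534}{B{\left(-1948,-2389 \right)}} = - \frac{6578534}{-2389 + \left(-2389\right)^{2} - -444144} = - \frac{6578534}{-2389 + 5707321 + 444144} = - \frac{6578534}{6149076} = \left(-6578534\right) \frac{1}{6149076} = - \frac{3289267}{3074538}$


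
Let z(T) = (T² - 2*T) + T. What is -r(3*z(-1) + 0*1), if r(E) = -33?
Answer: 33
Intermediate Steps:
z(T) = T² - T
-r(3*z(-1) + 0*1) = -1*(-33) = 33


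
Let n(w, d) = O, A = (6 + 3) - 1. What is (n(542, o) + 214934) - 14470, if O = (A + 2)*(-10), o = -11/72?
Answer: 200364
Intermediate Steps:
A = 8 (A = 9 - 1 = 8)
o = -11/72 (o = -11*1/72 = -11/72 ≈ -0.15278)
O = -100 (O = (8 + 2)*(-10) = 10*(-10) = -100)
n(w, d) = -100
(n(542, o) + 214934) - 14470 = (-100 + 214934) - 14470 = 214834 - 14470 = 200364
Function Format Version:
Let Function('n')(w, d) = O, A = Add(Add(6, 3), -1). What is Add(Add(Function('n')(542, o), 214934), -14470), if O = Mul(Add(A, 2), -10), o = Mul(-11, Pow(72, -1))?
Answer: 200364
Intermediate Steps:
A = 8 (A = Add(9, -1) = 8)
o = Rational(-11, 72) (o = Mul(-11, Rational(1, 72)) = Rational(-11, 72) ≈ -0.15278)
O = -100 (O = Mul(Add(8, 2), -10) = Mul(10, -10) = -100)
Function('n')(w, d) = -100
Add(Add(Function('n')(542, o), 214934), -14470) = Add(Add(-100, 214934), -14470) = Add(214834, -14470) = 200364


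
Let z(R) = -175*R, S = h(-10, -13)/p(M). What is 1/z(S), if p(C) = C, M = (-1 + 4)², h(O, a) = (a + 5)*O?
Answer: -9/14000 ≈ -0.00064286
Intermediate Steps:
h(O, a) = O*(5 + a) (h(O, a) = (5 + a)*O = O*(5 + a))
M = 9 (M = 3² = 9)
S = 80/9 (S = -10*(5 - 13)/9 = -10*(-8)*(⅑) = 80*(⅑) = 80/9 ≈ 8.8889)
1/z(S) = 1/(-175*80/9) = 1/(-14000/9) = -9/14000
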